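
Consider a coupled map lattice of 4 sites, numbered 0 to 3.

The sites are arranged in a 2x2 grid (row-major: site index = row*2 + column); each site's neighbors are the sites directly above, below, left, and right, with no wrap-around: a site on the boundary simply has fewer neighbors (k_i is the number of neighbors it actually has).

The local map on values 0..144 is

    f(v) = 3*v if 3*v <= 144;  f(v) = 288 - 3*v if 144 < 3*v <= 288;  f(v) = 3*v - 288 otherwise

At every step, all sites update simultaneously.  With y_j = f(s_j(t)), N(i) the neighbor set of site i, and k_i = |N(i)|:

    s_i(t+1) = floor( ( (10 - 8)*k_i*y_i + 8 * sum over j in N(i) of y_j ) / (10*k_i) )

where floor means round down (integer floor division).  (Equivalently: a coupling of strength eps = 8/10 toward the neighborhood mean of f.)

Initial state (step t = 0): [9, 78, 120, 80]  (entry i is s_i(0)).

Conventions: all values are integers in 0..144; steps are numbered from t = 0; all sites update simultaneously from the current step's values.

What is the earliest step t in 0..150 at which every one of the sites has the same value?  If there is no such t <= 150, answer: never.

Simulating step by step:
t=0: [9, 78, 120, 80]  (not all equal)
t=1: [55, 40, 44, 60]  (not all equal)
t=2: [125, 116, 118, 122]  (not all equal)
t=3: [67, 78, 79, 66]  (not all equal)
t=4: [59, 81, 81, 60]  (not all equal)
t=5: [58, 96, 96, 57]  (not all equal)
t=6: [22, 92, 92, 23]  (not all equal)
t=7: [22, 56, 56, 23]  (not all equal)
t=8: [109, 78, 78, 109]  (not all equal)
t=9: [51, 42, 42, 51]  (not all equal)
t=10: [127, 133, 133, 127]  (not all equal)
t=11: [107, 96, 96, 107]  (not all equal)
t=12: [6, 26, 26, 6]  (not all equal)
t=13: [66, 30, 30, 66]  (not all equal)
t=14: [90, 90, 90, 90]  (all equal)

Answer: 14
Key observation: Synchronization is absorbing here: once all sites are equal they stay equal, and step 14 is the first all-equal step.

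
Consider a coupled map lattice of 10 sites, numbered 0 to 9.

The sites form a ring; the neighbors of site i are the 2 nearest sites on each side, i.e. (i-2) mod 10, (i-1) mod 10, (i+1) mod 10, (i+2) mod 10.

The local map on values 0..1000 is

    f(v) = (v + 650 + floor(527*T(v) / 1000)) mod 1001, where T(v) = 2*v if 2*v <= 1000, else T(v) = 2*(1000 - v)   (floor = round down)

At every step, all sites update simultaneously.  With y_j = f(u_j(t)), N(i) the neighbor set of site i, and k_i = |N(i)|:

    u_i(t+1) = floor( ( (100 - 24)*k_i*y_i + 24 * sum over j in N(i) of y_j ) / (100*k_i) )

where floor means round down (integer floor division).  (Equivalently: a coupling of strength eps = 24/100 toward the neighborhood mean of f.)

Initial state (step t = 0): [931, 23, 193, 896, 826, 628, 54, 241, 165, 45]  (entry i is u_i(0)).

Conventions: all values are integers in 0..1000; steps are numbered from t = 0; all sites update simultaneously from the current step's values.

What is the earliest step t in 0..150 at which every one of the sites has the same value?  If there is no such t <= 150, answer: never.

Answer: never
Key observation: The state at step 15 reappears at step 17 — the system is in a cycle of period 2 from step 15 on.  No step 0..17 is synchronized, and the cycle repeats forever, so no step up to 150 (or ever) has all sites equal.

Derivation:
t=0: [931, 23, 193, 896, 826, 628, 54, 241, 165, 45]  (not all equal)
t=1: [643, 655, 193, 621, 627, 641, 725, 298, 888, 712]  (not all equal)
t=2: [629, 629, 194, 631, 631, 643, 639, 357, 633, 639]  (not all equal)
t=3: [631, 631, 196, 630, 630, 650, 650, 450, 650, 650]  (not all equal)
t=4: [630, 630, 199, 630, 630, 661, 661, 595, 661, 661]  (not all equal)
t=5: [631, 631, 203, 631, 631, 667, 667, 669, 667, 667]  (not all equal)
t=6: [631, 631, 209, 631, 631, 666, 666, 666, 666, 666]  (not all equal)
t=7: [632, 632, 219, 632, 632, 667, 667, 667, 667, 667]  (not all equal)
t=8: [633, 633, 234, 633, 633, 666, 666, 666, 666, 666]  (not all equal)
t=9: [635, 635, 258, 635, 635, 667, 667, 667, 667, 667]  (not all equal)
t=10: [638, 638, 295, 638, 638, 666, 666, 666, 666, 666]  (not all equal)
t=11: [643, 643, 353, 643, 643, 667, 667, 667, 667, 667]  (not all equal)
t=12: [650, 650, 444, 650, 650, 666, 666, 666, 666, 666]  (not all equal)
t=13: [660, 660, 585, 660, 660, 667, 667, 667, 667, 667]  (not all equal)
t=14: [667, 667, 670, 667, 667, 666, 666, 666, 666, 666]  (not all equal)
t=15: [666, 666, 666, 666, 666, 666, 666, 667, 666, 666]  (not all equal)
t=16: [667, 667, 667, 667, 667, 666, 666, 666, 666, 666]  (not all equal)
t=17: [666, 666, 666, 666, 666, 666, 666, 667, 666, 666]  (not all equal)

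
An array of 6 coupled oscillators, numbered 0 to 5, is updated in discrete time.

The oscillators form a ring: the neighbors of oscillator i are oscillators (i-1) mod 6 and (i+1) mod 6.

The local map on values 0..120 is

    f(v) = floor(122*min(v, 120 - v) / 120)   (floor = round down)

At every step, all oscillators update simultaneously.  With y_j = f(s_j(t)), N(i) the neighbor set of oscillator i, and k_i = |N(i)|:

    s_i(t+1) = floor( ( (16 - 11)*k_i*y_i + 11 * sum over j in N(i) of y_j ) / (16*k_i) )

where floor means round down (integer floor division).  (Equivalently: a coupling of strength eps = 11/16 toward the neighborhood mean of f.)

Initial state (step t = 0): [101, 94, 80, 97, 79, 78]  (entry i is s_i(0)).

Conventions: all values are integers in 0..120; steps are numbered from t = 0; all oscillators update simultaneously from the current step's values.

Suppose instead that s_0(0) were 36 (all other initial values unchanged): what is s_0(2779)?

Answer: s_0(2779) = 32
Key observation: The state at step 7, [32, 32, 32, 32, 32, 32], reappears at step 8: the system is in a cycle of period 1 from step 7 on.  Therefore the state at step 2779 equals the state at step 7 + ((2779 - 7) mod 1) = 7, which is [32, 32, 32, 32, 32, 32].

Derivation:
t=0: [36, 94, 80, 97, 79, 78]
t=1: [34, 34, 29, 35, 35, 39]
t=2: [35, 32, 32, 32, 36, 35]
t=3: [33, 33, 32, 33, 34, 35]
t=4: [33, 32, 32, 33, 34, 33]
t=5: [32, 32, 32, 33, 33, 33]
t=6: [32, 32, 32, 32, 33, 32]
t=7: [32, 32, 32, 32, 32, 32]
t=8: [32, 32, 32, 32, 32, 32]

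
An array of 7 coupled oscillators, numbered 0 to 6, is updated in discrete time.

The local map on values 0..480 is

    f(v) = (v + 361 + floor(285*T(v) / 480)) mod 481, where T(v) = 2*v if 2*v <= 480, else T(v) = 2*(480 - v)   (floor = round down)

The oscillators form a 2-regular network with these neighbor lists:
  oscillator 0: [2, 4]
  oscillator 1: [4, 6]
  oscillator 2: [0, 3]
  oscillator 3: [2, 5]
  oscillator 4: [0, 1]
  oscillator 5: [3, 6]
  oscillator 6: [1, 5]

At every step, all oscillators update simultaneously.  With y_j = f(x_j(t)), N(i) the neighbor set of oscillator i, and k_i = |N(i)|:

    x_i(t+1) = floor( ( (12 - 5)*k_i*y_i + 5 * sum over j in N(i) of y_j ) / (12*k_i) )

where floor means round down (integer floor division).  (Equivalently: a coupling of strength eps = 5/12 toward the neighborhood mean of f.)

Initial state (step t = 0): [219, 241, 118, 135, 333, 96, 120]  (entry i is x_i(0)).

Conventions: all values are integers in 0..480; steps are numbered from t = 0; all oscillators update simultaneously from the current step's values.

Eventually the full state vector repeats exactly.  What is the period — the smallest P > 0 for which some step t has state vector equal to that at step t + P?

Answer: 2
Key observation: The state at step 6, [378, 378, 379, 379, 378, 379, 379], reappears at step 8 — and no state repeats earlier — so the cycle the system enters has period 2.

Derivation:
t=0: [219, 241, 118, 135, 333, 96, 120]
t=1: [318, 345, 191, 149, 384, 118, 185]
t=2: [368, 362, 297, 210, 381, 182, 274]
t=3: [383, 384, 379, 337, 379, 315, 369]
t=4: [378, 378, 379, 385, 378, 387, 381]
t=5: [378, 378, 378, 377, 379, 377, 378]
t=6: [378, 378, 379, 379, 378, 379, 379]
t=7: [378, 378, 378, 378, 379, 378, 378]
t=8: [378, 378, 379, 379, 378, 379, 379]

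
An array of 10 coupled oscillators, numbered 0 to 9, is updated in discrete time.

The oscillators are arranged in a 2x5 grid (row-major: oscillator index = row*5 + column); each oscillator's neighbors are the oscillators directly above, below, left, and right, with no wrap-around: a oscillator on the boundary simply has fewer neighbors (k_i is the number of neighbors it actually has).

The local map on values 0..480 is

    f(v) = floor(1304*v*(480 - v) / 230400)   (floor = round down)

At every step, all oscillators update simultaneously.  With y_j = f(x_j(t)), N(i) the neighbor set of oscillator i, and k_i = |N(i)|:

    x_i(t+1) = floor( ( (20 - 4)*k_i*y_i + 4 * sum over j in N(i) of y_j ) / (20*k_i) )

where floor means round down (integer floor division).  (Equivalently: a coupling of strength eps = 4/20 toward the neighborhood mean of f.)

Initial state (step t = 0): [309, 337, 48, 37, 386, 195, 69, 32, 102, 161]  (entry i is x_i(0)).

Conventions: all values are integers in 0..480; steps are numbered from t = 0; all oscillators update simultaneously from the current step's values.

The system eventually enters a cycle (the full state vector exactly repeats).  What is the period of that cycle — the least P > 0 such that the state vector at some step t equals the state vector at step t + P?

Answer: 2
Key observation: The state at step 9, [303, 303, 304, 304, 303, 303, 304, 304, 303, 303], reappears at step 11 — and no state repeats earlier — so the cycle the system enters has period 2.

Derivation:
t=0: [309, 337, 48, 37, 386, 195, 69, 32, 102, 161]
t=1: [297, 256, 123, 109, 202, 297, 172, 97, 205, 274]
t=2: [308, 316, 249, 241, 308, 306, 295, 225, 305, 318]
t=3: [298, 296, 322, 321, 300, 301, 307, 321, 304, 292]
t=4: [306, 305, 288, 290, 303, 303, 300, 289, 300, 308]
t=5: [301, 302, 311, 310, 303, 303, 305, 311, 305, 300]
t=6: [303, 303, 297, 298, 302, 303, 301, 297, 301, 304]
t=7: [303, 303, 306, 305, 304, 303, 304, 306, 304, 302]
t=8: [303, 302, 301, 301, 302, 302, 302, 301, 302, 303]
t=9: [303, 303, 304, 304, 303, 303, 304, 304, 303, 303]
t=10: [303, 302, 302, 302, 302, 302, 302, 302, 302, 303]
t=11: [303, 303, 304, 304, 303, 303, 304, 304, 303, 303]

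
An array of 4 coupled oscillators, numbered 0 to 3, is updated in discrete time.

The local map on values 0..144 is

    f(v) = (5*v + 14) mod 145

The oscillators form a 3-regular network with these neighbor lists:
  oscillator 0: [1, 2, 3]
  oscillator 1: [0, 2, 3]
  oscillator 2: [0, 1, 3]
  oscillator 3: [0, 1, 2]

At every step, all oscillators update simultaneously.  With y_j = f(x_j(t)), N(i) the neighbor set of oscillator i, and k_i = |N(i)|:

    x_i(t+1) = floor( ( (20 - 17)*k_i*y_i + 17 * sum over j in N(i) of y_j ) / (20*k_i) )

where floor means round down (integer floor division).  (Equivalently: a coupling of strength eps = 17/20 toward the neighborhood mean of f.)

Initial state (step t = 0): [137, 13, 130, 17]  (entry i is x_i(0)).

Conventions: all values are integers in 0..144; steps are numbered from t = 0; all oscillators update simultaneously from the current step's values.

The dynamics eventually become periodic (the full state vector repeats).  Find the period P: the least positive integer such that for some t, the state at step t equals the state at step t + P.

Simulating step by step:
t=0: [137, 13, 130, 17]
t=1: [92, 97, 96, 94]
t=2: [54, 51, 51, 53]
t=3: [129, 131, 131, 129]
t=4: [84, 83, 83, 84]
t=5: [141, 141, 141, 141]
t=6: [139, 139, 139, 139]
t=7: [129, 129, 129, 129]
t=8: [79, 79, 79, 79]
t=9: [119, 119, 119, 119]
t=10: [29, 29, 29, 29]
t=11: [14, 14, 14, 14]
t=12: [84, 84, 84, 84]
t=13: [144, 144, 144, 144]
t=14: [9, 9, 9, 9]
t=15: [59, 59, 59, 59]
t=16: [19, 19, 19, 19]
t=17: [109, 109, 109, 109]
t=18: [124, 124, 124, 124]
t=19: [54, 54, 54, 54]
t=20: [139, 139, 139, 139]

Answer: 14
Key observation: The state at step 6, [139, 139, 139, 139], reappears at step 20 — and no state repeats earlier — so the cycle the system enters has period 14.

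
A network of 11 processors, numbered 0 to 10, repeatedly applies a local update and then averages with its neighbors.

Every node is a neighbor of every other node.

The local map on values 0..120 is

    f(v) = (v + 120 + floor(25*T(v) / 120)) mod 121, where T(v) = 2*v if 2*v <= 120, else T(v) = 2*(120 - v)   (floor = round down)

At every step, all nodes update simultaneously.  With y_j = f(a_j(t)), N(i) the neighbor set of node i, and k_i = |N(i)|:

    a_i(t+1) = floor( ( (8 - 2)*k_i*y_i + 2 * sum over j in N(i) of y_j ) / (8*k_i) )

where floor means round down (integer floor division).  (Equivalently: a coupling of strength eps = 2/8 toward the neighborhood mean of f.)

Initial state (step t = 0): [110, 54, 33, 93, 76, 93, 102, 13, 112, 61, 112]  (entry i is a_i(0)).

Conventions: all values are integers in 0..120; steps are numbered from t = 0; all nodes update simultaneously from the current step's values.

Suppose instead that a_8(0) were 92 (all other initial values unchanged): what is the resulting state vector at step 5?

Answer: [112, 112, 110, 112, 112, 112, 112, 109, 112, 112, 112]
Key observation: This trace re-runs the system from the modified initial state.

Derivation:
t=0: [110, 54, 33, 93, 76, 93, 102, 13, 92, 61, 112]
t=1: [105, 78, 56, 98, 91, 98, 102, 36, 97, 84, 106]
t=2: [106, 94, 83, 103, 100, 103, 104, 62, 102, 97, 106]
t=3: [108, 103, 99, 107, 106, 107, 107, 90, 107, 104, 108]
t=4: [111, 109, 106, 110, 109, 110, 110, 103, 110, 109, 111]
t=5: [112, 112, 110, 112, 112, 112, 112, 109, 112, 112, 112]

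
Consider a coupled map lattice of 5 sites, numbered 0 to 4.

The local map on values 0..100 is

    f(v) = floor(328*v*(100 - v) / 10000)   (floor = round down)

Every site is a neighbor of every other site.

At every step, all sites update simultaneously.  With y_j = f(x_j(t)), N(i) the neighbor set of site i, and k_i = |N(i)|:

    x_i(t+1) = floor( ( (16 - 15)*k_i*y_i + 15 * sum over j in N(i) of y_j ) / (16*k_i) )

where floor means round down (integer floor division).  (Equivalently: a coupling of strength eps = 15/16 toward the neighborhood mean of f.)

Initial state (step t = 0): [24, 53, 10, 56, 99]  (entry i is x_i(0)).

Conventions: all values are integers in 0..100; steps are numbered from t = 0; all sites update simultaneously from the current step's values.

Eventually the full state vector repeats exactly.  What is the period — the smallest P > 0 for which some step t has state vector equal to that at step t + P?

Answer: 4
Key observation: The state at step 4, [81, 81, 81, 81, 81], reappears at step 8 — and no state repeats earlier — so the cycle the system enters has period 4.

Derivation:
t=0: [24, 53, 10, 56, 99]
t=1: [48, 45, 54, 45, 58]
t=2: [80, 80, 80, 80, 80]
t=3: [52, 52, 52, 52, 52]
t=4: [81, 81, 81, 81, 81]
t=5: [50, 50, 50, 50, 50]
t=6: [82, 82, 82, 82, 82]
t=7: [48, 48, 48, 48, 48]
t=8: [81, 81, 81, 81, 81]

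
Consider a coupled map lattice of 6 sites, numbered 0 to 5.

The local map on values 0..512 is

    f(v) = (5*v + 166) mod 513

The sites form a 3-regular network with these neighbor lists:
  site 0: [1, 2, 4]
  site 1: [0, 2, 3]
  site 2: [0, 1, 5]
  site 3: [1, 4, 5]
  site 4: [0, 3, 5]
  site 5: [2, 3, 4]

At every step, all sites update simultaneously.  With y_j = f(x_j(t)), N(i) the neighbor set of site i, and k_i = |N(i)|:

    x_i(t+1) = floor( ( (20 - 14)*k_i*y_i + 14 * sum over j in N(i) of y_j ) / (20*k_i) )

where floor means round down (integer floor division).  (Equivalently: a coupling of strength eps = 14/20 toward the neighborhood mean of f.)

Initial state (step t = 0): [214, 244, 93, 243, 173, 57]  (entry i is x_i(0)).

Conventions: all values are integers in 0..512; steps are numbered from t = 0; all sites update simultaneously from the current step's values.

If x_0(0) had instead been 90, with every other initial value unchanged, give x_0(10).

Simulating step by step:
t=0: [90, 244, 93, 243, 173, 57]
t=1: [143, 242, 248, 296, 213, 246]
t=2: [328, 304, 367, 247, 258, 272]
t=3: [322, 301, 351, 363, 395, 445]
t=4: [211, 287, 279, 263, 264, 314]
t=5: [185, 175, 112, 304, 335, 277]
t=6: [143, 103, 85, 120, 142, 158]
t=7: [252, 213, 251, 303, 357, 294]
t=8: [356, 280, 282, 209, 272, 250]
t=9: [253, 154, 203, 269, 379, 285]
t=10: [258, 370, 251, 258, 222, 167]

Answer: x_0(10) = 258
Key observation: This trace re-runs the system from the modified initial state.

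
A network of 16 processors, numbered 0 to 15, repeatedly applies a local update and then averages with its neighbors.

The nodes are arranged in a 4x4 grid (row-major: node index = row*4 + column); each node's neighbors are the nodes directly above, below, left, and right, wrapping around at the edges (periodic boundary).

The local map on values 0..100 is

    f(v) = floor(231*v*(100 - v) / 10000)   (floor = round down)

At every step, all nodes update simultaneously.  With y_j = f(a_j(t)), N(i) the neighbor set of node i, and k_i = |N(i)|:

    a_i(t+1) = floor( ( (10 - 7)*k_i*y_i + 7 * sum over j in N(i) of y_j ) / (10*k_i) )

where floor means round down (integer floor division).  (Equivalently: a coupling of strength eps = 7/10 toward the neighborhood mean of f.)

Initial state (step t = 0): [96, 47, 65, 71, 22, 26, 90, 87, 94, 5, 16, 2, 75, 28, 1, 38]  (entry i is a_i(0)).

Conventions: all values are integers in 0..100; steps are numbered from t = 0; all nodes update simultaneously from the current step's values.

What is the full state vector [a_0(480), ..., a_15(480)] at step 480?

Simulating step by step:
t=0: [96, 47, 65, 71, 22, 26, 90, 87, 94, 5, 16, 2, 75, 28, 1, 38]
t=1: [34, 43, 37, 38, 27, 35, 32, 27, 20, 26, 15, 22, 34, 33, 32, 33]
t=2: [51, 53, 52, 51, 45, 49, 46, 46, 42, 42, 40, 39, 48, 50, 47, 49]
t=3: [57, 57, 57, 57, 56, 56, 56, 56, 56, 56, 55, 55, 56, 56, 56, 56]
t=4: [56, 56, 56, 56, 56, 56, 56, 56, 56, 56, 56, 56, 56, 56, 56, 56]
t=5: [56, 56, 56, 56, 56, 56, 56, 56, 56, 56, 56, 56, 56, 56, 56, 56]

Answer: [56, 56, 56, 56, 56, 56, 56, 56, 56, 56, 56, 56, 56, 56, 56, 56]
Key observation: The state at step 4, [56, 56, 56, 56, 56, 56, 56, 56, 56, 56, 56, 56, 56, 56, 56, 56], reappears at step 5: the system is in a cycle of period 1 from step 4 on.  Therefore the state at step 480 equals the state at step 4 + ((480 - 4) mod 1) = 4, which is [56, 56, 56, 56, 56, 56, 56, 56, 56, 56, 56, 56, 56, 56, 56, 56].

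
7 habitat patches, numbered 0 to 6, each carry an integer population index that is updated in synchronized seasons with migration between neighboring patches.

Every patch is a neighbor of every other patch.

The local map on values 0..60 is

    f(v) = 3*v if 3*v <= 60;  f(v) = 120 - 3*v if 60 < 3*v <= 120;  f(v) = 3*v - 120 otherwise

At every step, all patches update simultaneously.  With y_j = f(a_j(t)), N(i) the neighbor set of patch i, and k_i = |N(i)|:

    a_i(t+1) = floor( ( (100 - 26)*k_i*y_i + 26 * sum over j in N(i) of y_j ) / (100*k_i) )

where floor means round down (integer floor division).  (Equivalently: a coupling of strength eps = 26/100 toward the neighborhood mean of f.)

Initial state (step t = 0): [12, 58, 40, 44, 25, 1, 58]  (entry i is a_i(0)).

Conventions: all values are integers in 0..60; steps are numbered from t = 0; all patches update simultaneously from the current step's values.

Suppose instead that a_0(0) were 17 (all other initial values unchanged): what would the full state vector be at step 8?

Simulating step by step:
t=0: [17, 58, 40, 44, 25, 1, 58]
t=1: [45, 47, 9, 17, 40, 11, 47]
t=2: [17, 21, 26, 42, 7, 30, 21]
t=3: [46, 51, 40, 15, 26, 32, 51]
t=4: [20, 31, 8, 39, 37, 25, 31]
t=5: [50, 27, 25, 10, 14, 39, 27]
t=6: [30, 37, 41, 30, 39, 11, 37]
t=7: [25, 11, 7, 25, 7, 28, 11]
t=8: [41, 33, 24, 41, 24, 35, 33]

Answer: [41, 33, 24, 41, 24, 35, 33]
Key observation: This trace re-runs the system from the modified initial state.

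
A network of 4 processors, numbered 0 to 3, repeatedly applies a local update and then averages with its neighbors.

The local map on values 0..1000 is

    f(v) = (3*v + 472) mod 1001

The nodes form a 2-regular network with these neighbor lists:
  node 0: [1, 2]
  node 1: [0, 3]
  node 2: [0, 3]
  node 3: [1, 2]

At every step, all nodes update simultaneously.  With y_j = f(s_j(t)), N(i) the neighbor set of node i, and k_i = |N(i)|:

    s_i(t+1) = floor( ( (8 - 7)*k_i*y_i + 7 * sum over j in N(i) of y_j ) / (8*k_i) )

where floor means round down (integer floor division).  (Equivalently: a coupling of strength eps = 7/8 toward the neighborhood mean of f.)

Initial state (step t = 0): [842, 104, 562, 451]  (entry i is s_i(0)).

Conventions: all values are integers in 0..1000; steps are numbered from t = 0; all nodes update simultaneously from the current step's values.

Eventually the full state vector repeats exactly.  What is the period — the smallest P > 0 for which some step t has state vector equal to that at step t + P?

Answer: 3
Key observation: The state at step 142, [688, 688, 688, 688], reappears at step 145 — and no state repeats earlier — so the cycle the system enters has period 3.

Derivation:
t=0: [842, 104, 562, 451]
t=1: [535, 894, 815, 514]
t=2: [475, 56, 152, 467]
t=3: [798, 853, 889, 795]
t=4: [179, 755, 769, 178]
t=5: [662, 97, 102, 662]
t=6: [731, 494, 496, 731]
t=7: [919, 699, 700, 919]
t=8: [525, 268, 269, 525]
t=9: [247, 73, 74, 247]
t=10: [632, 271, 272, 632]
t=11: [295, 355, 356, 295]
t=12: [514, 378, 378, 514]
t=13: [530, 86, 86, 530]
t=14: [646, 143, 143, 646]
t=15: [839, 469, 469, 839]
t=16: [891, 973, 973, 891]
t=17: [357, 172, 172, 357]
t=18: [932, 597, 597, 932]
t=19: [261, 264, 264, 261]
t=20: [261, 255, 255, 261]
t=21: [238, 251, 251, 238]
t=22: [219, 189, 189, 219]
t=23: [49, 116, 116, 49]
t=24: [794, 644, 644, 794]
t=25: [458, 795, 795, 458]
t=26: [853, 846, 846, 853]
t=27: [9, 25, 25, 9]
t=28: [541, 505, 505, 541]
t=29: [874, 204, 204, 874]
t=30: [84, 90, 90, 84]
t=31: [739, 726, 726, 739]
t=32: [652, 682, 682, 652]
t=33: [504, 437, 437, 504]
t=34: [807, 957, 957, 807]
t=35: [408, 822, 822, 408]
t=36: [905, 725, 725, 905]
t=37: [587, 241, 241, 587]
t=38: [198, 226, 226, 198]
t=39: [138, 75, 75, 138]
t=40: [720, 862, 862, 720]
t=41: [126, 558, 558, 126]
t=42: [232, 761, 761, 232]
t=43: [679, 240, 240, 679]
t=44: [230, 467, 467, 230]
t=45: [783, 249, 249, 783]
t=46: [293, 743, 743, 293]
t=47: [655, 393, 393, 655]
t=48: [623, 461, 461, 623]
t=49: [789, 403, 403, 789]
t=50: [699, 817, 817, 699]
t=51: [876, 611, 611, 876]
t=52: [277, 122, 122, 277]
t=53: [771, 369, 369, 771]
t=54: [603, 757, 757, 603]
t=55: [683, 336, 336, 683]
t=56: [484, 514, 514, 484]
t=57: [125, 809, 809, 125]
t=58: [890, 853, 853, 890]
t=59: [41, 125, 125, 41]
t=60: [815, 626, 626, 815]
t=61: [418, 844, 844, 418]
t=62: [91, 634, 634, 91]
t=63: [418, 698, 698, 418]
t=64: [584, 704, 704, 584]
t=65: [537, 267, 267, 537]
t=66: [248, 104, 104, 248]
t=67: [712, 286, 286, 712]
t=68: [363, 571, 571, 363]
t=69: [230, 512, 512, 230]
t=70: [25, 141, 141, 25]
t=71: [851, 590, 590, 851]
t=72: [212, 49, 49, 212]
t=73: [555, 171, 171, 555]
t=74: [878, 241, 241, 878]
t=75: [182, 114, 114, 182]
t=76: [714, 116, 116, 714]
t=77: [794, 638, 638, 794]
t=78: [442, 793, 793, 442]
t=79: [842, 803, 803, 842]
t=80: [893, 981, 981, 893]
t=81: [379, 181, 181, 379]
t=82: [88, 533, 533, 88]
t=83: [152, 652, 652, 152]
t=84: [488, 865, 865, 488]
t=85: [172, 826, 826, 172]
t=86: [953, 983, 983, 953]
t=87: [406, 339, 339, 406]
t=88: [513, 663, 663, 513]
t=89: [402, 65, 65, 402]
t=90: [668, 675, 675, 668]
t=91: [492, 476, 476, 492]
t=92: [905, 941, 941, 905]
t=93: [278, 197, 197, 278]
t=94: [92, 274, 274, 92]
t=95: [349, 691, 691, 349]
t=96: [539, 521, 521, 539]
t=97: [39, 80, 80, 39]
t=98: [696, 604, 604, 696]
t=99: [316, 523, 523, 316]
t=100: [86, 371, 371, 86]
t=101: [602, 711, 711, 602]
t=102: [562, 316, 316, 562]
t=103: [386, 188, 188, 386]
t=104: [109, 554, 554, 109]
t=105: [215, 715, 715, 215]
t=106: [552, 178, 178, 552]
t=107: [20, 110, 110, 20]
t=108: [768, 565, 565, 768]
t=109: [241, 697, 697, 241]
t=110: [515, 239, 239, 515]
t=111: [166, 36, 36, 166]
t=112: [628, 921, 921, 628]
t=113: [247, 338, 338, 247]
t=114: [450, 246, 246, 450]
t=115: [285, 744, 744, 285]
t=116: [655, 373, 373, 655]
t=117: [570, 454, 454, 570]
t=118: [751, 261, 261, 751]
t=119: [312, 664, 664, 312]
t=120: [455, 413, 413, 455]
t=121: [725, 820, 820, 725]
t=122: [894, 680, 680, 894]
t=123: [465, 195, 195, 465]
t=124: [157, 764, 764, 157]
t=125: [784, 920, 920, 784]
t=126: [303, 747, 747, 303]
t=127: [669, 421, 421, 669]
t=128: [701, 509, 509, 701]
t=129: [944, 626, 626, 944]
t=130: [342, 306, 306, 342]
t=131: [402, 483, 483, 402]
t=132: [889, 707, 707, 889]
t=133: [534, 192, 192, 534]
t=134: [50, 68, 68, 50]
t=135: [669, 628, 628, 669]
t=136: [369, 461, 461, 369]
t=137: [819, 612, 612, 819]
t=138: [383, 849, 849, 383]
t=139: [91, 544, 544, 91]
t=140: [182, 664, 664, 182]
t=141: [406, 72, 72, 406]
t=142: [688, 688, 688, 688]
t=143: [534, 534, 534, 534]
t=144: [72, 72, 72, 72]
t=145: [688, 688, 688, 688]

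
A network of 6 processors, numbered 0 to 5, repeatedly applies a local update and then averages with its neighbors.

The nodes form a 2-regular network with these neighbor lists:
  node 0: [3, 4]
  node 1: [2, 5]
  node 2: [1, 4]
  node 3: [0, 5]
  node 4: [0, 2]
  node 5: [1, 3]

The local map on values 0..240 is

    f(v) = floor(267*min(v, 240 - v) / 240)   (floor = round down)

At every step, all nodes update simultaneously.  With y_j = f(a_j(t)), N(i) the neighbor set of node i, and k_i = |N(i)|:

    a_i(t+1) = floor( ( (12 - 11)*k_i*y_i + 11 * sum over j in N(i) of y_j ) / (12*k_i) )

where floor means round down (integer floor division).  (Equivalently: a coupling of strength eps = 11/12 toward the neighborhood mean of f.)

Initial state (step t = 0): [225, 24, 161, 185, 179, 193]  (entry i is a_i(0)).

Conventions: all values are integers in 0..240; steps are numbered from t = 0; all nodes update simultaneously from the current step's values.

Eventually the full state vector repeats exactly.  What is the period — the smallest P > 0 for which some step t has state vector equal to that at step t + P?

Simulating step by step:
t=0: [225, 24, 161, 185, 179, 193]
t=1: [60, 65, 49, 36, 52, 44]
t=2: [49, 52, 63, 55, 59, 55]
t=3: [62, 64, 61, 57, 62, 59]
t=4: [65, 66, 69, 66, 67, 66]
t=5: [73, 74, 73, 72, 74, 73]
t=6: [81, 81, 81, 80, 81, 81]
t=7: [89, 90, 90, 89, 90, 89]
t=8: [99, 99, 100, 99, 99, 99]
t=9: [110, 110, 110, 110, 110, 110]
t=10: [122, 122, 122, 122, 122, 122]
t=11: [131, 131, 131, 131, 131, 131]
t=12: [121, 121, 121, 121, 121, 121]
t=13: [132, 132, 132, 132, 132, 132]
t=14: [120, 120, 120, 120, 120, 120]
t=15: [133, 133, 133, 133, 133, 133]
t=16: [119, 119, 119, 119, 119, 119]
t=17: [132, 132, 132, 132, 132, 132]

Answer: 4
Key observation: The state at step 13, [132, 132, 132, 132, 132, 132], reappears at step 17 — and no state repeats earlier — so the cycle the system enters has period 4.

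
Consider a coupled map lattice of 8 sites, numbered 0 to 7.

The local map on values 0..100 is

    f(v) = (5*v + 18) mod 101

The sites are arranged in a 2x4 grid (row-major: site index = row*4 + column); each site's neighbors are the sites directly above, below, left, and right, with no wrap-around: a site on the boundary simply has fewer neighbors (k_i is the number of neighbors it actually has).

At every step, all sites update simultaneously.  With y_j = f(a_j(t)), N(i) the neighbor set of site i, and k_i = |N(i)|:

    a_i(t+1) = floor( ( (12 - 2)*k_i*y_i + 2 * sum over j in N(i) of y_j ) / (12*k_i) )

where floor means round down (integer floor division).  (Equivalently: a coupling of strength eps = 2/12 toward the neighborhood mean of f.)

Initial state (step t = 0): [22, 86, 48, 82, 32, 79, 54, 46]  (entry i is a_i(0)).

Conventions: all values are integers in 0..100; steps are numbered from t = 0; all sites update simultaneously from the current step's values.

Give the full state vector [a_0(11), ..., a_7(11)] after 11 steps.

Answer: [63, 26, 31, 87, 54, 78, 59, 77]

Derivation:
t=0: [22, 86, 48, 82, 32, 79, 54, 46]
t=1: [32, 41, 55, 28, 67, 19, 77, 47]
t=2: [70, 27, 85, 59, 49, 19, 91, 55]
t=3: [63, 49, 39, 19, 57, 20, 65, 82]
t=4: [30, 54, 15, 12, 3, 19, 36, 24]
t=5: [65, 81, 92, 75, 34, 22, 88, 45]
t=6: [42, 23, 70, 84, 78, 31, 52, 46]
t=7: [24, 35, 62, 37, 11, 66, 73, 47]
t=8: [44, 82, 30, 7, 67, 51, 73, 49]
t=9: [36, 29, 64, 54, 50, 67, 77, 61]
t=10: [91, 61, 42, 76, 67, 54, 89, 32]
t=11: [63, 26, 31, 87, 54, 78, 59, 77]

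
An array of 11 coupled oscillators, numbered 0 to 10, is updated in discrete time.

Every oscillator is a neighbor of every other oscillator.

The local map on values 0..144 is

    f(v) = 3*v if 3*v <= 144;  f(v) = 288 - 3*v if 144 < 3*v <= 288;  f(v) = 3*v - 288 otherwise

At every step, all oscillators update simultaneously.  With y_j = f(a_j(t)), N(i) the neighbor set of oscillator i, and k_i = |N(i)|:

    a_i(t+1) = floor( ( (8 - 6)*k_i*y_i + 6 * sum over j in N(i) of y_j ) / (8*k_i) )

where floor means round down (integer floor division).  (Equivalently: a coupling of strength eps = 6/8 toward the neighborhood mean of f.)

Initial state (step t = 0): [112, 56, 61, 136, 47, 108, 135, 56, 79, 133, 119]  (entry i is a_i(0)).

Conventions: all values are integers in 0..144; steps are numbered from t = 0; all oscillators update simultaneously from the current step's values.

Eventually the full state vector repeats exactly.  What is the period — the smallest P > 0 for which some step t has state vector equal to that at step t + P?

Simulating step by step:
t=0: [112, 56, 61, 136, 47, 108, 135, 56, 79, 133, 119]
t=1: [86, 98, 96, 98, 102, 84, 98, 98, 86, 97, 89]
t=2: [17, 13, 12, 13, 15, 18, 13, 13, 17, 12, 15]
t=3: [44, 42, 41, 42, 43, 45, 42, 42, 44, 41, 43]
t=4: [128, 127, 127, 127, 128, 129, 127, 127, 128, 127, 128]
t=5: [94, 94, 94, 94, 94, 95, 94, 94, 94, 94, 94]
t=6: [5, 5, 5, 5, 5, 5, 5, 5, 5, 5, 5]
t=7: [15, 15, 15, 15, 15, 15, 15, 15, 15, 15, 15]
t=8: [45, 45, 45, 45, 45, 45, 45, 45, 45, 45, 45]
t=9: [135, 135, 135, 135, 135, 135, 135, 135, 135, 135, 135]
t=10: [117, 117, 117, 117, 117, 117, 117, 117, 117, 117, 117]
t=11: [63, 63, 63, 63, 63, 63, 63, 63, 63, 63, 63]
t=12: [99, 99, 99, 99, 99, 99, 99, 99, 99, 99, 99]
t=13: [9, 9, 9, 9, 9, 9, 9, 9, 9, 9, 9]
t=14: [27, 27, 27, 27, 27, 27, 27, 27, 27, 27, 27]
t=15: [81, 81, 81, 81, 81, 81, 81, 81, 81, 81, 81]
t=16: [45, 45, 45, 45, 45, 45, 45, 45, 45, 45, 45]

Answer: 8
Key observation: The state at step 8, [45, 45, 45, 45, 45, 45, 45, 45, 45, 45, 45], reappears at step 16 — and no state repeats earlier — so the cycle the system enters has period 8.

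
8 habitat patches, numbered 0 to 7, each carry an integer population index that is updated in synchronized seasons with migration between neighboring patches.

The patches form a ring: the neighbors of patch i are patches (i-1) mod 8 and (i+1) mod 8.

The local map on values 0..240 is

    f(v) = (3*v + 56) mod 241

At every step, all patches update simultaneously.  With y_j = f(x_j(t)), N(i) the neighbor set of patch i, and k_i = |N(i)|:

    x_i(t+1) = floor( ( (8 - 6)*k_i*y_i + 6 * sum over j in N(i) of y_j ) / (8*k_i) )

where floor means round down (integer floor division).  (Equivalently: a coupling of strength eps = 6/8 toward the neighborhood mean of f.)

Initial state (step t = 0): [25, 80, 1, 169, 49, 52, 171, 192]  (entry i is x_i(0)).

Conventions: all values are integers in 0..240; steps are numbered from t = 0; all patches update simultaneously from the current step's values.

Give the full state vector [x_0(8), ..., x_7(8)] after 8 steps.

Simulating step by step:
t=0: [25, 80, 1, 169, 49, 52, 171, 192]
t=1: [109, 85, 65, 118, 160, 161, 157, 119]
t=2: [126, 74, 92, 66, 98, 51, 97, 113]
t=3: [119, 115, 41, 78, 110, 132, 162, 150]
t=4: [112, 171, 123, 133, 133, 129, 103, 93]
t=5: [105, 147, 158, 202, 209, 177, 142, 126]
t=6: [110, 70, 85, 138, 157, 101, 111, 97]
t=7: [85, 86, 112, 100, 141, 101, 121, 136]
t=8: [128, 101, 108, 174, 146, 185, 172, 148]

Answer: [128, 101, 108, 174, 146, 185, 172, 148]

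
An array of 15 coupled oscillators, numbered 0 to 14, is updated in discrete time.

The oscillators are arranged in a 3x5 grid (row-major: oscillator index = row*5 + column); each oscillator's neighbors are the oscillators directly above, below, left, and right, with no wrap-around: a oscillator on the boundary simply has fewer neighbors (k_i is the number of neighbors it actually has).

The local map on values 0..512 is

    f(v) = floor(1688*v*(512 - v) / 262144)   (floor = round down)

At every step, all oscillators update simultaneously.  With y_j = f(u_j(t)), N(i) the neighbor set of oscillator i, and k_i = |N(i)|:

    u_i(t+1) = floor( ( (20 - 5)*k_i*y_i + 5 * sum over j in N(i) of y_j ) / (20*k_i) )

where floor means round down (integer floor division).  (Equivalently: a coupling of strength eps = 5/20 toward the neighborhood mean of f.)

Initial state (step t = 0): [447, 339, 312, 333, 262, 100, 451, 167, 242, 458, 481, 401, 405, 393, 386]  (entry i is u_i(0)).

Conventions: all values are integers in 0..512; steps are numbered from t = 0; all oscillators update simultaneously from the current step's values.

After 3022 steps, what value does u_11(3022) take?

Simulating step by step:
t=0: [447, 339, 312, 333, 262, 100, 451, 167, 242, 458, 481, 401, 405, 393, 386]
t=1: [220, 346, 394, 390, 383, 237, 213, 357, 390, 215, 140, 260, 289, 310, 292]
t=2: [408, 370, 310, 306, 328, 410, 405, 356, 321, 394, 356, 412, 408, 396, 411]
t=3: [280, 333, 393, 402, 379, 277, 286, 352, 380, 311, 334, 274, 281, 299, 274]
t=4: [413, 381, 311, 291, 328, 415, 410, 362, 332, 390, 391, 415, 412, 404, 415]
t=5: [269, 318, 391, 408, 381, 263, 276, 344, 372, 315, 292, 264, 272, 285, 267]
t=6: [417, 393, 314, 284, 324, 420, 414, 371, 342, 389, 415, 420, 415, 410, 417]
t=7: [259, 302, 387, 409, 384, 250, 266, 332, 363, 316, 256, 250, 265, 275, 263]
t=8: [419, 402, 321, 284, 320, 421, 417, 381, 353, 388, 421, 421, 417, 413, 417]
t=9: [253, 287, 380, 407, 386, 247, 259, 319, 352, 316, 246, 247, 260, 269, 262]
t=10: [420, 408, 332, 289, 318, 421, 419, 392, 364, 389, 421, 421, 418, 415, 418]
t=11: [250, 278, 370, 404, 388, 246, 254, 303, 339, 314, 246, 246, 257, 265, 260]
t=12: [420, 411, 345, 295, 316, 421, 419, 402, 377, 392, 421, 421, 419, 417, 418]
t=13: [250, 272, 357, 400, 387, 246, 252, 287, 323, 308, 246, 246, 252, 260, 259]
t=14: [420, 414, 360, 304, 319, 421, 420, 410, 390, 396, 421, 421, 420, 418, 418]
t=15: [249, 266, 342, 393, 384, 246, 249, 273, 306, 300, 246, 246, 250, 257, 258]
t=16: [421, 417, 375, 317, 325, 421, 420, 416, 400, 401, 421, 421, 420, 419, 419]
t=17: [247, 259, 323, 382, 378, 246, 248, 262, 290, 291, 246, 246, 248, 253, 254]
t=18: [421, 418, 391, 333, 336, 421, 421, 418, 408, 407, 421, 421, 421, 420, 420]
t=19: [246, 256, 302, 367, 367, 246, 246, 256, 277, 281, 246, 246, 246, 249, 251]
t=20: [421, 420, 404, 353, 351, 421, 421, 420, 414, 411, 421, 421, 421, 420, 420]
t=21: [246, 250, 281, 346, 350, 246, 246, 250, 266, 272, 246, 246, 246, 248, 250]
t=22: [421, 420, 413, 377, 372, 421, 421, 420, 417, 415, 421, 421, 421, 421, 420]
t=23: [246, 248, 265, 316, 324, 246, 246, 249, 258, 264, 246, 246, 246, 246, 249]
t=24: [421, 421, 419, 401, 396, 421, 421, 421, 419, 418, 421, 421, 421, 421, 421]
t=25: [246, 246, 252, 280, 288, 246, 246, 246, 251, 255, 246, 246, 246, 246, 246]
t=26: [421, 421, 420, 418, 416, 421, 421, 421, 420, 420, 421, 421, 421, 421, 421]
t=27: [246, 246, 248, 252, 255, 246, 246, 246, 248, 248, 246, 246, 246, 246, 246]
t=28: [421, 421, 421, 421, 421, 421, 421, 421, 421, 421, 421, 421, 421, 421, 421]
t=29: [246, 246, 246, 246, 246, 246, 246, 246, 246, 246, 246, 246, 246, 246, 246]
t=30: [421, 421, 421, 421, 421, 421, 421, 421, 421, 421, 421, 421, 421, 421, 421]

Answer: u_11(3022) = 421
Key observation: The state at step 28, [421, 421, 421, 421, 421, 421, 421, 421, 421, 421, 421, 421, 421, 421, 421], reappears at step 30: the system is in a cycle of period 2 from step 28 on.  Therefore the state at step 3022 equals the state at step 28 + ((3022 - 28) mod 2) = 28, which is [421, 421, 421, 421, 421, 421, 421, 421, 421, 421, 421, 421, 421, 421, 421].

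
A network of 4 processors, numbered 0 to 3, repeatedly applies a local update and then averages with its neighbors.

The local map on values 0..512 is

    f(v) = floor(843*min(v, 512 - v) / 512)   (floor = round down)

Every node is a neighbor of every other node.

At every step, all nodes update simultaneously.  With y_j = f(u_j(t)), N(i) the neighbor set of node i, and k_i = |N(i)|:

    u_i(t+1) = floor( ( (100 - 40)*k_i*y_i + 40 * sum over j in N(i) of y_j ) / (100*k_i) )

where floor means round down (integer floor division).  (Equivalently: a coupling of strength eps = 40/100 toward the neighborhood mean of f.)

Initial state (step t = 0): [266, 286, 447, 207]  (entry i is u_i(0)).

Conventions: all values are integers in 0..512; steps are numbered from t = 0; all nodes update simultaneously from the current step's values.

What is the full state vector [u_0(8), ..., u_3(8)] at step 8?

Simulating step by step:
t=0: [266, 286, 447, 207]
t=1: [352, 336, 213, 321]
t=2: [284, 297, 325, 308]
t=3: [357, 347, 325, 339]
t=4: [267, 275, 292, 281]
t=5: [392, 386, 373, 382]
t=6: [204, 209, 219, 212]
t=7: [341, 345, 353, 347]
t=8: [276, 272, 266, 271]

Answer: [276, 272, 266, 271]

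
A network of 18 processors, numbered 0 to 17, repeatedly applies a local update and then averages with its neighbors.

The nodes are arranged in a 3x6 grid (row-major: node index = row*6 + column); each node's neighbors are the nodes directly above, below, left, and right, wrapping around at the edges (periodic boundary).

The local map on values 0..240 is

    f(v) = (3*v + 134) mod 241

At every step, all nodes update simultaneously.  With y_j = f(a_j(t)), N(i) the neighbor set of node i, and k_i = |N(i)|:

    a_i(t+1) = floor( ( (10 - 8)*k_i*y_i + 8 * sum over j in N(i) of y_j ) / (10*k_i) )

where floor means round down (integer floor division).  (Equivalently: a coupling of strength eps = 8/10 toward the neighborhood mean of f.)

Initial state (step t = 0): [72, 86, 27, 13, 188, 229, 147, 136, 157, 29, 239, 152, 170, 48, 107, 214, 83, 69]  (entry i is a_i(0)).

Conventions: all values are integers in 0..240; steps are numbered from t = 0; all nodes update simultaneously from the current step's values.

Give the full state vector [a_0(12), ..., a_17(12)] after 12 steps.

Answer: [126, 172, 166, 164, 201, 146, 114, 168, 159, 162, 133, 141, 150, 171, 188, 161, 207, 144]

Derivation:
t=0: [72, 86, 27, 13, 188, 229, 147, 136, 157, 29, 239, 152, 170, 48, 107, 214, 83, 69]
t=1: [122, 114, 175, 175, 151, 126, 106, 92, 166, 139, 163, 105, 100, 124, 128, 160, 127, 122]
t=2: [137, 124, 155, 132, 97, 75, 159, 157, 120, 133, 111, 121, 92, 131, 103, 89, 85, 96]
t=3: [100, 74, 80, 112, 144, 112, 99, 66, 101, 99, 124, 133, 117, 112, 107, 121, 179, 126]
t=4: [146, 152, 177, 130, 151, 117, 105, 164, 164, 130, 107, 104, 129, 130, 157, 167, 68, 100]
t=5: [89, 113, 120, 105, 92, 119, 137, 129, 127, 119, 132, 164, 114, 91, 129, 91, 152, 107]
t=6: [139, 121, 104, 112, 108, 139, 128, 106, 26, 92, 95, 95, 167, 142, 83, 106, 141, 142]
t=7: [68, 115, 160, 206, 153, 122, 129, 110, 187, 199, 163, 107, 82, 119, 169, 165, 151, 110]
t=8: [106, 139, 154, 85, 80, 132, 142, 144, 147, 107, 115, 127, 101, 153, 132, 89, 145, 139]
t=9: [120, 117, 94, 153, 130, 98, 120, 87, 110, 170, 141, 93, 133, 101, 105, 131, 137, 86]
t=10: [53, 108, 144, 107, 95, 112, 80, 117, 184, 123, 102, 119, 84, 122, 169, 117, 75, 124]
t=11: [155, 74, 175, 100, 187, 98, 68, 115, 94, 128, 105, 118, 74, 108, 93, 103, 104, 105]
t=12: [126, 172, 166, 164, 201, 146, 114, 168, 159, 162, 133, 141, 150, 171, 188, 161, 207, 144]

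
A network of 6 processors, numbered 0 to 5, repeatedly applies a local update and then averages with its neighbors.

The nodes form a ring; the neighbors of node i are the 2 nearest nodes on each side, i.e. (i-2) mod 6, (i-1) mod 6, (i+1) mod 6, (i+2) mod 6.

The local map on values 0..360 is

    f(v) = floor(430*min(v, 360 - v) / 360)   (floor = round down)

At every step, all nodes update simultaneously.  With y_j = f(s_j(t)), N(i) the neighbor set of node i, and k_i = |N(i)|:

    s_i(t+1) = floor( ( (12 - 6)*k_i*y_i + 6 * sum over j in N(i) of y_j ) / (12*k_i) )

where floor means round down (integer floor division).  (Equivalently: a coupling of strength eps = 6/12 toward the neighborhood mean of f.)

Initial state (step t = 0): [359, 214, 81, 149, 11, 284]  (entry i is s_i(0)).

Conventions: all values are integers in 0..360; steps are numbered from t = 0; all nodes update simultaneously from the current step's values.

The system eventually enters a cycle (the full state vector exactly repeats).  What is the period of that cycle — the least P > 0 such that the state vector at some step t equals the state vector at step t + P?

Answer: 2
Key observation: The state at step 20, [211, 211, 211, 211, 211, 211], reappears at step 22 — and no state repeats earlier — so the cycle the system enters has period 2.

Derivation:
t=0: [359, 214, 81, 149, 11, 284]
t=1: [47, 132, 93, 135, 52, 90]
t=2: [82, 132, 110, 135, 85, 108]
t=3: [113, 143, 130, 145, 115, 129]
t=4: [144, 162, 154, 163, 145, 153]
t=5: [177, 187, 183, 188, 177, 182]
t=6: [210, 207, 209, 207, 210, 210]
t=7: [179, 181, 180, 181, 179, 179]
t=8: [213, 213, 214, 213, 213, 213]
t=9: [174, 174, 174, 174, 174, 175]
t=10: [207, 207, 207, 207, 207, 208]
t=11: [181, 181, 182, 181, 181, 181]
t=12: [212, 212, 212, 212, 212, 213]
t=13: [175, 175, 176, 175, 175, 175]
t=14: [209, 209, 209, 209, 209, 209]
t=15: [180, 180, 180, 180, 180, 180]
t=16: [215, 215, 215, 215, 215, 215]
t=17: [173, 173, 173, 173, 173, 173]
t=18: [206, 206, 206, 206, 206, 206]
t=19: [183, 183, 183, 183, 183, 183]
t=20: [211, 211, 211, 211, 211, 211]
t=21: [177, 177, 177, 177, 177, 177]
t=22: [211, 211, 211, 211, 211, 211]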